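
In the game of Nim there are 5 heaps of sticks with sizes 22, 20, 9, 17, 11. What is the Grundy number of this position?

Nim-sum: 22 ⊕ 20 ⊕ 9 ⊕ 17 ⊕ 11 = 17.

17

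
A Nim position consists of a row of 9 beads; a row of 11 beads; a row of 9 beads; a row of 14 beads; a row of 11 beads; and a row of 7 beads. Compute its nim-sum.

In binary:
  1001  (9)
  1011  (11)
  1001  (9)
  1110  (14)
  1011  (11)
  0111  (7)
  ----
  1001  (9)

9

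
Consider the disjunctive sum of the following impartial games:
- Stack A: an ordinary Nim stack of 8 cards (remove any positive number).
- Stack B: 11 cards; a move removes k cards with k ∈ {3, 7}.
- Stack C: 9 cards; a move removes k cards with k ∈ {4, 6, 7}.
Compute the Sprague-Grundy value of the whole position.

Stack A is a plain Nim stack of size 8, so its Grundy value is 8.
Grundy values for stack B (subtraction set {3, 7}):
k:     0  1  2  3  4  5  6  7  8  9 10 11
g(k):  0  0  0  1  1  1  0  2  2  1  0  0
So g(11) = 0.
For stack C, compute g(0), g(1), … with moves {4, 6, 7}:
k:     0  1  2  3  4  5  6  7  8  9
g(k):  0  0  0  0  1  1  1  1  2  2
So g(9) = 2.
The value of a disjunctive sum is the nim-sum of the parts.
Combined value = 8 ⊕ 0 ⊕ 2 = 10.

10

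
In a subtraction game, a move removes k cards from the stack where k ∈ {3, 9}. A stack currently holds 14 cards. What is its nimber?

Grundy values for subtraction set {3, 9}:
k:     0  1  2  3  4  5  6  7  8  9 10 11 12 13 14
g(k):  0  0  0  1  1  1  0  0  0  1  1  1  0  0  0
So g(14) = 0.

0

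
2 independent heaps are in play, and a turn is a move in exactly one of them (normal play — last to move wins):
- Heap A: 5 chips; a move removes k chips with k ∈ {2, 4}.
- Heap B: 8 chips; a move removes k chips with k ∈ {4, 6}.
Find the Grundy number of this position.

0

Build the Grundy sequence for heap A with g(k) = mex{g(k−s) : s ∈ {2, 4}, s ≤ k}:
g(0) = mex{} = 0
g(1) = mex{} = 0
g(2) = mex{0} = 1
g(3) = mex{0} = 1
g(4) = mex{0,1} = 2
g(5) = mex{0,1} = 2
So g(5) = 2.
Grundy values for heap B (subtraction set {4, 6}):
k:     0  1  2  3  4  5  6  7  8
g(k):  0  0  0  0  1  1  1  1  2
So g(8) = 2.
By the Sprague-Grundy theorem, the Grundy value of a sum of independent games is the XOR of the component values.
Combined value = 2 XOR 2 = 0.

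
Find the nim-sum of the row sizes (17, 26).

11

Write each in binary and XOR column by column:
  10001  (17)
  11010  (26)
  -----
  01011  (11)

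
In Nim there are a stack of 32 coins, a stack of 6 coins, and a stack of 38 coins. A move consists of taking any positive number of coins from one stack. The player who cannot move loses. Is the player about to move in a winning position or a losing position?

Losing position

Nim-sum: 32 XOR 6 XOR 38 = 0.
The nim-sum is 0, so this is a P-position: the player to move is in a losing position under optimal play.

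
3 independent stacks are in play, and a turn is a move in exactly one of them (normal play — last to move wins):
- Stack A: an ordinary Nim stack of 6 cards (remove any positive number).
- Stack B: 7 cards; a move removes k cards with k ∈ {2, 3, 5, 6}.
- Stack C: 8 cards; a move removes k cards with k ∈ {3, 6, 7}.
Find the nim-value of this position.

7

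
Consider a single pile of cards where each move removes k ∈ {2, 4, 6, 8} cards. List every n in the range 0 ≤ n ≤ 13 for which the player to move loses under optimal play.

0, 1, 10, 11

Compute g(0), g(1), … for moves {2, 4, 6, 8}:
g(0) = mex{} = 0
g(1) = mex{} = 0
g(2) = mex{0} = 1
g(3) = mex{0} = 1
g(4) = mex{0,1} = 2
g(5) = mex{0,1} = 2
g(6) = mex{0,1,2} = 3
g(7) = mex{0,1,2} = 3
g(8) = mex{0,1,2,3} = 4
g(9) = mex{0,1,2,3} = 4
g(10) = mex{1,2,3,4} = 0
g(11) = mex{1,2,3,4} = 0
g(12) = mex{0,2,3,4} = 1
g(13) = mex{0,2,3,4} = 1
The P-positions (g = 0) in 0..13 are 0, 1, 10, 11.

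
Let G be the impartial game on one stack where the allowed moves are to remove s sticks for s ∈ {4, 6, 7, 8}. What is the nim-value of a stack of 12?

Grundy values for subtraction set {4, 6, 7, 8}:
k:     0  1  2  3  4  5  6  7  8  9 10 11 12
g(k):  0  0  0  0  1  1  1  1  2  2  2  2  0
So g(12) = 0.

0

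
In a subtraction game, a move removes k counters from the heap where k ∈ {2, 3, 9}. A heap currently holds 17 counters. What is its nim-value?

Grundy values for subtraction set {2, 3, 9}:
k:     0  1  2  3  4  5  6  7  8  9 10 11 12 13 14 15 16 17
g(k):  0  0  1  1  2  0  0  1  1  2  2  0  0  1  1  2  0  0
So g(17) = 0.

0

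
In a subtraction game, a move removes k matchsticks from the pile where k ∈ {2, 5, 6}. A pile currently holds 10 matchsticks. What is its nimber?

Grundy values for subtraction set {2, 5, 6}:
g(0) = mex{} = 0
g(1) = mex{} = 0
g(2) = mex{0} = 1
g(3) = mex{0} = 1
g(4) = mex{1} = 0
g(5) = mex{0,1} = 2
g(6) = mex{0} = 1
g(7) = mex{0,1,2} = 3
g(8) = mex{1} = 0
g(9) = mex{0,1,3} = 2
g(10) = mex{0,2} = 1
So g(10) = 1.

1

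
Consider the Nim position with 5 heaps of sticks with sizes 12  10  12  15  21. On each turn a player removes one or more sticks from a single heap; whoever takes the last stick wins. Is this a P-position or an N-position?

In binary:
  01100  (12)
  01010  (10)
  01100  (12)
  01111  (15)
  10101  (21)
  -----
  10000  (16)
The nim-sum is 16 ≠ 0, so this is an N-position: the player to move can win.

N-position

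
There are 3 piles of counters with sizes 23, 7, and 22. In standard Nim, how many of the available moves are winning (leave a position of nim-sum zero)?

3

Compute the nim-sum pairwise:
23 ^ 7 = 16
16 ^ 22 = 6
The overall nim-sum is X = 6. A pile of size p has a winning move iff p XOR X < p (reduce it to p XOR X).
  23: 23 XOR 6 = 17 < 23 — winning move (to 17).
  7: 7 XOR 6 = 1 < 7 — winning move (to 1).
  22: 22 XOR 6 = 16 < 22 — winning move (to 16).
That gives 3 winning moves.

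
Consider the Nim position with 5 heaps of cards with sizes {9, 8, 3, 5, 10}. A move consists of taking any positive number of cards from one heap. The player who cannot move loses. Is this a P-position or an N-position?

N-position

In binary:
  1001  (9)
  1000  (8)
  0011  (3)
  0101  (5)
  1010  (10)
  ----
  1101  (13)
The nim-sum is 13 ≠ 0, so this is an N-position: the player to move can win.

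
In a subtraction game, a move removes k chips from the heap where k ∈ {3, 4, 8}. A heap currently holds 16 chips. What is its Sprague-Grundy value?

Build the Grundy sequence with g(k) = mex{g(k−s) : s ∈ {3, 4, 8}, s ≤ k}:
k:     0  1  2  3  4  5  6  7  8  9 10 11 12 13 14 15 16
g(k):  0  0  0  1  1  1  2  0  2  3  1  3  0  0  0  1  1
So g(16) = 1.

1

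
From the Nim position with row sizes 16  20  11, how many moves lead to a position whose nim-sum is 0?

1

Nim-sum: 16 ⊕ 20 ⊕ 11 = 15.
The overall nim-sum is X = 15. A row of size p has a winning move iff p XOR X < p (reduce it to p XOR X).
  16: 16 XOR 15 = 31 ≥ 16 — no move.
  20: 20 XOR 15 = 27 ≥ 20 — no move.
  11: 11 XOR 15 = 4 < 11 — winning move (to 4).
That gives 1 winning move.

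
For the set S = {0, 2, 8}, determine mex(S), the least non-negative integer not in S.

0 is in the set but 1 is not, so the mex is 1.

1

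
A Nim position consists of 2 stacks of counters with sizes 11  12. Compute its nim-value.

7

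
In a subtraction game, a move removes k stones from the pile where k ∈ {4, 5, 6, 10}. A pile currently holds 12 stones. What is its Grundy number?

Compute g(0), g(1), … for moves {4, 5, 6, 10}:
g(0) = mex{} = 0
g(1) = mex{} = 0
g(2) = mex{} = 0
g(3) = mex{} = 0
g(4) = mex{0} = 1
g(5) = mex{0} = 1
g(6) = mex{0} = 1
g(7) = mex{0} = 1
g(8) = mex{0,1} = 2
g(9) = mex{0,1} = 2
g(10) = mex{0,1} = 2
g(11) = mex{0,1} = 2
g(12) = mex{0,1,2} = 3
So g(12) = 3.

3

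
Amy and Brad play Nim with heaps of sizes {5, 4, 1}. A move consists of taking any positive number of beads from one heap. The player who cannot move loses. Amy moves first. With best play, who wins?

Nim-sum: 5 ⊕ 4 ⊕ 1 = 0.
The nim-sum is 0, so this is a P-position: the player to move is in a losing position under optimal play; Amy is about to move from it and so loses — Brad wins.

Brad wins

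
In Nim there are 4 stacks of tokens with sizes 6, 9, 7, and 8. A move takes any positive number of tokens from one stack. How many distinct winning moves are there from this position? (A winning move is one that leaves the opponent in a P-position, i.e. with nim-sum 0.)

0

In binary:
  0110  (6)
  1001  (9)
  0111  (7)
  1000  (8)
  ----
  0000  (0)
The nim-sum is already 0, so every move leaves a nonzero nim-sum — there are no winning moves.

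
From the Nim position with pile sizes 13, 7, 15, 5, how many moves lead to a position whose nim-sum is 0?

0

Nim-sum: 13 ^ 7 ^ 15 ^ 5 = 0.
The nim-sum is already 0, so every move leaves a nonzero nim-sum — there are no winning moves.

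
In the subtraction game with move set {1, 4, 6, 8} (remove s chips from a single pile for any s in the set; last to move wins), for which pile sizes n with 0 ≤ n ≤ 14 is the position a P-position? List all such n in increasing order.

Grundy values for subtraction set {1, 4, 6, 8}:
g(0) = mex{} = 0
g(1) = mex{0} = 1
g(2) = mex{1} = 0
g(3) = mex{0} = 1
g(4) = mex{0,1} = 2
g(5) = mex{1,2} = 0
g(6) = mex{0} = 1
g(7) = mex{1} = 0
g(8) = mex{0,2} = 1
g(9) = mex{0,1} = 2
g(10) = mex{0,1,2} = 3
g(11) = mex{0,1,3} = 2
g(12) = mex{1,2} = 0
g(13) = mex{0,2} = 1
g(14) = mex{1,3} = 0
The P-positions (g = 0) in 0..14 are 0, 2, 5, 7, 12, 14.

0, 2, 5, 7, 12, 14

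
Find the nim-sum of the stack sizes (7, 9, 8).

6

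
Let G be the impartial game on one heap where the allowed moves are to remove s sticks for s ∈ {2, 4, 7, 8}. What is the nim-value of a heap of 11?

Grundy values for subtraction set {2, 4, 7, 8}:
g(0) = mex{} = 0
g(1) = mex{} = 0
g(2) = mex{0} = 1
g(3) = mex{0} = 1
g(4) = mex{0,1} = 2
g(5) = mex{0,1} = 2
g(6) = mex{1,2} = 0
g(7) = mex{0,1,2} = 3
g(8) = mex{0,2} = 1
g(9) = mex{0,1,2,3} = 4
g(10) = mex{0,1} = 2
g(11) = mex{1,2,3,4} = 0
So g(11) = 0.

0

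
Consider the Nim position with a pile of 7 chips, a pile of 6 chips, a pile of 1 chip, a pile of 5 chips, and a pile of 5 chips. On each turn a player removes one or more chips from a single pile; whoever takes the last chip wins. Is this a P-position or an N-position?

P-position

In binary:
  111  (7)
  110  (6)
  001  (1)
  101  (5)
  101  (5)
  ---
  000  (0)
The nim-sum is 0, so this is a P-position: the player to move is in a losing position under optimal play.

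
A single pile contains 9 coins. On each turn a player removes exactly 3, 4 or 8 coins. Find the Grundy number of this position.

Grundy values for subtraction set {3, 4, 8}:
g(0) = mex{} = 0
g(1) = mex{} = 0
g(2) = mex{} = 0
g(3) = mex{0} = 1
g(4) = mex{0} = 1
g(5) = mex{0} = 1
g(6) = mex{0,1} = 2
g(7) = mex{1} = 0
g(8) = mex{0,1} = 2
g(9) = mex{0,1,2} = 3
So g(9) = 3.

3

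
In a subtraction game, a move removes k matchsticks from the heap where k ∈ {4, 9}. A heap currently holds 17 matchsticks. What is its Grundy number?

Build the Grundy sequence with g(k) = mex{g(k−s) : s ∈ {4, 9}, s ≤ k}:
k:     0  1  2  3  4  5  6  7  8  9 10 11 12 13 14 15 16 17
g(k):  0  0  0  0  1  1  1  1  0  2  2  2  1  0  0  0  0  1
So g(17) = 1.

1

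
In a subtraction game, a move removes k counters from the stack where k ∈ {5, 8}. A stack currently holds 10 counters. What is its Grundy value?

Build the Grundy sequence with g(k) = mex{g(k−s) : s ∈ {5, 8}, s ≤ k}:
g(0) = mex{} = 0
g(1) = mex{} = 0
g(2) = mex{} = 0
g(3) = mex{} = 0
g(4) = mex{} = 0
g(5) = mex{0} = 1
g(6) = mex{0} = 1
g(7) = mex{0} = 1
g(8) = mex{0} = 1
g(9) = mex{0} = 1
g(10) = mex{0,1} = 2
So g(10) = 2.

2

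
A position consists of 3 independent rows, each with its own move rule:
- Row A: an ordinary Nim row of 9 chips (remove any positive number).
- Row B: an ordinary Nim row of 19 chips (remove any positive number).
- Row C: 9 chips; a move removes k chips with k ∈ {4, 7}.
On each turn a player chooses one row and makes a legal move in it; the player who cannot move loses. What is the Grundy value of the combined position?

24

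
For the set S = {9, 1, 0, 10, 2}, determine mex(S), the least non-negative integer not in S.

3

The values 0, 1, 2 are all present; 3 is the first non-negative integer missing from the set.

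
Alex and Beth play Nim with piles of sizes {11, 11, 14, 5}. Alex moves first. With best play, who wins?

Alex wins

Nim-sum: 11 ^ 11 ^ 14 ^ 5 = 11.
The nim-sum is 11 ≠ 0, so this is an N-position: the player to move can win; Alex has a winning move.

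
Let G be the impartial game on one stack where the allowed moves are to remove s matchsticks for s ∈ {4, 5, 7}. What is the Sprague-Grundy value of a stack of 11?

Grundy values for subtraction set {4, 5, 7}:
k:     0  1  2  3  4  5  6  7  8  9 10 11
g(k):  0  0  0  0  1  1  1  1  2  2  2  0
So g(11) = 0.

0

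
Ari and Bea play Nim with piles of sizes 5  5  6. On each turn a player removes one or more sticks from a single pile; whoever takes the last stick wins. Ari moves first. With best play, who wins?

Bitwise XOR of the heap sizes:
  101  (5)
  101  (5)
  110  (6)
  ---
  110  (6)
The nim-sum is 6 ≠ 0, so this is an N-position: the player to move can win; Ari has a winning move.

Ari wins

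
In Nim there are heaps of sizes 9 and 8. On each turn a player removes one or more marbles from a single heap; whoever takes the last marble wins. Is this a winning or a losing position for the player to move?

Winning position

Nim-sum: 9 ^ 8 = 1.
The nim-sum is 1 ≠ 0, so this is an N-position: the player to move can win.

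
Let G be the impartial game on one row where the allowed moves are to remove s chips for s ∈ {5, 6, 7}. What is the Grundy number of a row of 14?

0

Build the Grundy sequence with g(k) = mex{g(k−s) : s ∈ {5, 6, 7}, s ≤ k}:
k:     0  1  2  3  4  5  6  7  8  9 10 11 12 13 14
g(k):  0  0  0  0  0  1  1  1  1  1  2  2  0  0  0
So g(14) = 0.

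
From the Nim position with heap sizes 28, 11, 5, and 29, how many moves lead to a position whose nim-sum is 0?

3

Write each in binary and XOR column by column:
  11100  (28)
  01011  (11)
  00101  (5)
  11101  (29)
  -----
  01111  (15)
The overall nim-sum is X = 15. A heap of size p has a winning move iff p XOR X < p (reduce it to p XOR X).
  28: 28 XOR 15 = 19 < 28 — winning move (to 19).
  11: 11 XOR 15 = 4 < 11 — winning move (to 4).
  5: 5 XOR 15 = 10 ≥ 5 — no move.
  29: 29 XOR 15 = 18 < 29 — winning move (to 18).
That gives 3 winning moves.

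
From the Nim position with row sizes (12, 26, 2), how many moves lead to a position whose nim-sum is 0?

1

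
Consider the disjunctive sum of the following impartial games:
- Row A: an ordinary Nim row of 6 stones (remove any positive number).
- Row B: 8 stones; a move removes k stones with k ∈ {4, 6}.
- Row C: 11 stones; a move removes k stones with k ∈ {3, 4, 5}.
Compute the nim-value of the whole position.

Row A is a plain Nim row of size 6, so its Grundy value is 6.
Build the Grundy sequence for row B with g(k) = mex{g(k−s) : s ∈ {4, 6}, s ≤ k}:
g(0) = mex{} = 0
g(1) = mex{} = 0
g(2) = mex{} = 0
g(3) = mex{} = 0
g(4) = mex{0} = 1
g(5) = mex{0} = 1
g(6) = mex{0} = 1
g(7) = mex{0} = 1
g(8) = mex{0,1} = 2
So g(8) = 2.
Build the Grundy sequence for row C with g(k) = mex{g(k−s) : s ∈ {3, 4, 5}, s ≤ k}:
g(0) = mex{} = 0
g(1) = mex{} = 0
g(2) = mex{} = 0
g(3) = mex{0} = 1
g(4) = mex{0} = 1
g(5) = mex{0} = 1
g(6) = mex{0,1} = 2
g(7) = mex{0,1} = 2
g(8) = mex{1} = 0
g(9) = mex{1,2} = 0
g(10) = mex{1,2} = 0
g(11) = mex{0,2} = 1
So g(11) = 1.
By the Sprague-Grundy theorem, the Grundy value of a sum of independent games is the XOR of the component values.
Combined value = 6 XOR 2 XOR 1 = 5.

5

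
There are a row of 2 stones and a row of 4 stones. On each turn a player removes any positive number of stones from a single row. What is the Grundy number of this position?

Nim-sum: 2 XOR 4 = 6.

6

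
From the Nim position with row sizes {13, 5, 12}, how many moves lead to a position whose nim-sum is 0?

3

Nim-sum: 13 XOR 5 XOR 12 = 4.
The overall nim-sum is X = 4. A row of size p has a winning move iff p XOR X < p (reduce it to p XOR X).
  13: 13 XOR 4 = 9 < 13 — winning move (to 9).
  5: 5 XOR 4 = 1 < 5 — winning move (to 1).
  12: 12 XOR 4 = 8 < 12 — winning move (to 8).
That gives 3 winning moves.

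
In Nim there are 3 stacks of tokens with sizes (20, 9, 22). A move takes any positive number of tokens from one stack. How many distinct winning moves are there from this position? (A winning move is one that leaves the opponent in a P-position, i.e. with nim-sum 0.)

1

Compute the nim-sum pairwise:
20 ⊕ 9 = 29
29 ⊕ 22 = 11
The overall nim-sum is X = 11. A stack of size p has a winning move iff p XOR X < p (reduce it to p XOR X).
  20: 20 XOR 11 = 31 ≥ 20 — no move.
  9: 9 XOR 11 = 2 < 9 — winning move (to 2).
  22: 22 XOR 11 = 29 ≥ 22 — no move.
That gives 1 winning move.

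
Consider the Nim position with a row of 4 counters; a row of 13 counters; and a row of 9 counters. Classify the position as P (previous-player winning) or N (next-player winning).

Compute the nim-sum pairwise:
4 XOR 13 = 9
9 XOR 9 = 0
The nim-sum is 0, so this is a P-position: the player to move is in a losing position under optimal play.

P-position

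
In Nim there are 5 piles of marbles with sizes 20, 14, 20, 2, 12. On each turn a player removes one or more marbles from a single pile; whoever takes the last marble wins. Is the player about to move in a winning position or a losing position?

Compute the nim-sum pairwise:
20 XOR 14 = 26
26 XOR 20 = 14
14 XOR 2 = 12
12 XOR 12 = 0
The nim-sum is 0, so this is a P-position: the player to move is in a losing position under optimal play.

Losing position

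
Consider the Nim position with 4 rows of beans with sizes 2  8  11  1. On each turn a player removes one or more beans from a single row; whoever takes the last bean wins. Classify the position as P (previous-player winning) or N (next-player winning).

Compute the nim-sum pairwise:
2 XOR 8 = 10
10 XOR 11 = 1
1 XOR 1 = 0
The nim-sum is 0, so this is a P-position: the player to move is in a losing position under optimal play.

P-position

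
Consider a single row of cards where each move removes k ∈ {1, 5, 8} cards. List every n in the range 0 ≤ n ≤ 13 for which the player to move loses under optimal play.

Compute g(0), g(1), … for moves {1, 5, 8}:
k:     0  1  2  3  4  5  6  7  8  9 10 11 12 13
g(k):  0  1  0  1  0  1  0  1  2  3  2  3  2  0
The P-positions (g = 0) in 0..13 are 0, 2, 4, 6, 13.

0, 2, 4, 6, 13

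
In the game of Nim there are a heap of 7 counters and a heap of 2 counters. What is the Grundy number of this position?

5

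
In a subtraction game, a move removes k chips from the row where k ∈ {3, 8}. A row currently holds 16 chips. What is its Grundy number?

Build the Grundy sequence with g(k) = mex{g(k−s) : s ∈ {3, 8}, s ≤ k}:
k:     0  1  2  3  4  5  6  7  8  9 10 11 12 13 14 15 16
g(k):  0  0  0  1  1  1  0  0  2  1  1  0  0  0  1  1  1
So g(16) = 1.

1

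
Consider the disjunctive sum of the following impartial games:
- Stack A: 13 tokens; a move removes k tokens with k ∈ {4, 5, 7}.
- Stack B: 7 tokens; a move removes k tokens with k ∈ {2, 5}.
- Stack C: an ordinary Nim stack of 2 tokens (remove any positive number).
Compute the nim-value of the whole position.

2

For stack A, compute g(0), g(1), … with moves {4, 5, 7}:
g(0) = mex{} = 0
g(1) = mex{} = 0
g(2) = mex{} = 0
g(3) = mex{} = 0
g(4) = mex{0} = 1
g(5) = mex{0} = 1
g(6) = mex{0} = 1
g(7) = mex{0} = 1
g(8) = mex{0,1} = 2
g(9) = mex{0,1} = 2
g(10) = mex{0,1} = 2
g(11) = mex{1} = 0
g(12) = mex{1,2} = 0
g(13) = mex{1,2} = 0
So g(13) = 0.
For stack B, compute g(0), g(1), … with moves {2, 5}:
k:     0  1  2  3  4  5  6  7
g(k):  0  0  1  1  0  2  1  0
So g(7) = 0.
Stack C is a plain Nim stack of size 2, so its Grundy value is 2.
The value of a disjunctive sum is the nim-sum of the parts.
Combined value = 0 ⊕ 0 ⊕ 2 = 2.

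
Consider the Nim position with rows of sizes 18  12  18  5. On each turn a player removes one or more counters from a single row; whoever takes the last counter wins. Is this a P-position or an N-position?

Nim-sum: 18 XOR 12 XOR 18 XOR 5 = 9.
The nim-sum is 9 ≠ 0, so this is an N-position: the player to move can win.

N-position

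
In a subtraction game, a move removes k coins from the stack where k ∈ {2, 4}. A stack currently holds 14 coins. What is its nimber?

Compute g(0), g(1), … for moves {2, 4}:
k:     0  1  2  3  4  5  6  7  8  9 10 11 12 13 14
g(k):  0  0  1  1  2  2  0  0  1  1  2  2  0  0  1
So g(14) = 1.

1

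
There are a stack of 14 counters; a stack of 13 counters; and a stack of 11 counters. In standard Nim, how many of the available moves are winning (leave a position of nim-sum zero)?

3

Compute the nim-sum pairwise:
14 XOR 13 = 3
3 XOR 11 = 8
The overall nim-sum is X = 8. A stack of size p has a winning move iff p XOR X < p (reduce it to p XOR X).
  14: 14 XOR 8 = 6 < 14 — winning move (to 6).
  13: 13 XOR 8 = 5 < 13 — winning move (to 5).
  11: 11 XOR 8 = 3 < 11 — winning move (to 3).
That gives 3 winning moves.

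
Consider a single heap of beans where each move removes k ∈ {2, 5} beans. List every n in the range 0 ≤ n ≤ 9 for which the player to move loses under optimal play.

Grundy values for subtraction set {2, 5}:
k:     0  1  2  3  4  5  6  7  8  9
g(k):  0  0  1  1  0  2  1  0  0  1
The P-positions (g = 0) in 0..9 are 0, 1, 4, 7, 8.

0, 1, 4, 7, 8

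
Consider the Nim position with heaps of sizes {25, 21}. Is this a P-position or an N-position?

N-position

In binary:
  11001  (25)
  10101  (21)
  -----
  01100  (12)
The nim-sum is 12 ≠ 0, so this is an N-position: the player to move can win.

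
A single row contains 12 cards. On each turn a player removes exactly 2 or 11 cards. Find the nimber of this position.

2

Compute g(0), g(1), … for moves {2, 11}:
k:     0  1  2  3  4  5  6  7  8  9 10 11 12
g(k):  0  0  1  1  0  0  1  1  0  0  1  1  2
So g(12) = 2.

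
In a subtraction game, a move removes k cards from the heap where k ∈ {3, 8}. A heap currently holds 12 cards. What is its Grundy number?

Compute g(0), g(1), … for moves {3, 8}:
g(0) = mex{} = 0
g(1) = mex{} = 0
g(2) = mex{} = 0
g(3) = mex{0} = 1
g(4) = mex{0} = 1
g(5) = mex{0} = 1
g(6) = mex{1} = 0
g(7) = mex{1} = 0
g(8) = mex{0,1} = 2
g(9) = mex{0} = 1
g(10) = mex{0} = 1
g(11) = mex{1,2} = 0
g(12) = mex{1} = 0
So g(12) = 0.

0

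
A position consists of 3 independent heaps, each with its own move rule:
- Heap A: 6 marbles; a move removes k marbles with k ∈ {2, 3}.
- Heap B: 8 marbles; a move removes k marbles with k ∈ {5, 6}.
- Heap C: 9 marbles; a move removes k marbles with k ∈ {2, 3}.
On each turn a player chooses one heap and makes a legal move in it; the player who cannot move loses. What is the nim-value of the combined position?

Build the Grundy sequence for heap A with g(k) = mex{g(k−s) : s ∈ {2, 3}, s ≤ k}:
g(0) = mex{} = 0
g(1) = mex{} = 0
g(2) = mex{0} = 1
g(3) = mex{0} = 1
g(4) = mex{0,1} = 2
g(5) = mex{1} = 0
g(6) = mex{1,2} = 0
So g(6) = 0.
Grundy values for heap B (subtraction set {5, 6}):
g(0) = mex{} = 0
g(1) = mex{} = 0
g(2) = mex{} = 0
g(3) = mex{} = 0
g(4) = mex{} = 0
g(5) = mex{0} = 1
g(6) = mex{0} = 1
g(7) = mex{0} = 1
g(8) = mex{0} = 1
So g(8) = 1.
Build the Grundy sequence for heap C with g(k) = mex{g(k−s) : s ∈ {2, 3}, s ≤ k}:
k:     0  1  2  3  4  5  6  7  8  9
g(k):  0  0  1  1  2  0  0  1  1  2
So g(9) = 2.
By the Sprague-Grundy theorem, the Grundy value of a sum of independent games is the XOR of the component values.
Combined value = 0 ⊕ 1 ⊕ 2 = 3.

3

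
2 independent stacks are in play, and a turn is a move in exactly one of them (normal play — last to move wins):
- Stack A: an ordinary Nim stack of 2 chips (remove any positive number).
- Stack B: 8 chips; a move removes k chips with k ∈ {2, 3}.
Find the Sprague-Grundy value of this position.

3

Stack A is a plain Nim stack of size 2, so its Grundy value is 2.
Build the Grundy sequence for stack B with g(k) = mex{g(k−s) : s ∈ {2, 3}, s ≤ k}:
g(0) = mex{} = 0
g(1) = mex{} = 0
g(2) = mex{0} = 1
g(3) = mex{0} = 1
g(4) = mex{0,1} = 2
g(5) = mex{1} = 0
g(6) = mex{1,2} = 0
g(7) = mex{0,2} = 1
g(8) = mex{0} = 1
So g(8) = 1.
By the Sprague-Grundy theorem, the Grundy value of a sum of independent games is the XOR of the component values.
Combined value = 2 ⊕ 1 = 3.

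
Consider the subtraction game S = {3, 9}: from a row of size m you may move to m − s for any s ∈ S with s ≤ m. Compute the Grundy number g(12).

0

Compute g(0), g(1), … for moves {3, 9}:
g(0) = mex{} = 0
g(1) = mex{} = 0
g(2) = mex{} = 0
g(3) = mex{0} = 1
g(4) = mex{0} = 1
g(5) = mex{0} = 1
g(6) = mex{1} = 0
g(7) = mex{1} = 0
g(8) = mex{1} = 0
g(9) = mex{0} = 1
g(10) = mex{0} = 1
g(11) = mex{0} = 1
g(12) = mex{1} = 0
So g(12) = 0.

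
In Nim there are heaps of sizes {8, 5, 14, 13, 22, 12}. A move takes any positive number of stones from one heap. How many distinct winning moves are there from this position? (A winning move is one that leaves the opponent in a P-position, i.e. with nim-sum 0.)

1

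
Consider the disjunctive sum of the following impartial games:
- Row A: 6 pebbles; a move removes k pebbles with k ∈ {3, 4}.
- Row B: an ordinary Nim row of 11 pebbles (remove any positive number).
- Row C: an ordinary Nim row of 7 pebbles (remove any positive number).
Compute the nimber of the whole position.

14

For row A, compute g(0), g(1), … with moves {3, 4}:
k:     0  1  2  3  4  5  6
g(k):  0  0  0  1  1  1  2
So g(6) = 2.
Row B is a plain Nim row of size 11, so its Grundy value is 11.
Row C is a plain Nim row of size 7, so its Grundy value is 7.
By the Sprague-Grundy theorem, the Grundy value of a sum of independent games is the XOR of the component values.
Combined value = 2 ⊕ 11 ⊕ 7 = 14.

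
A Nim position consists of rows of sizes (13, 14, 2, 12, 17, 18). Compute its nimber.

Write each in binary and XOR column by column:
  01101  (13)
  01110  (14)
  00010  (2)
  01100  (12)
  10001  (17)
  10010  (18)
  -----
  01110  (14)

14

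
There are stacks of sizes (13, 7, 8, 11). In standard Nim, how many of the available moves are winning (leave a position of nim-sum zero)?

3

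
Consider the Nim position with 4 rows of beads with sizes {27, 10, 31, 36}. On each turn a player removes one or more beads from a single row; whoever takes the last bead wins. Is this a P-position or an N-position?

N-position

Write each in binary and XOR column by column:
  011011  (27)
  001010  (10)
  011111  (31)
  100100  (36)
  ------
  101010  (42)
The nim-sum is 42 ≠ 0, so this is an N-position: the player to move can win.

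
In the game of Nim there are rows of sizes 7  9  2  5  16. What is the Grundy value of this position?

25

Nim-sum: 7 ^ 9 ^ 2 ^ 5 ^ 16 = 25.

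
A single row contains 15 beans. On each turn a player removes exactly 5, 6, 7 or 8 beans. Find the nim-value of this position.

0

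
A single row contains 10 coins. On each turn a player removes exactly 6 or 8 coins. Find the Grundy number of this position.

Grundy values for subtraction set {6, 8}:
k:     0  1  2  3  4  5  6  7  8  9 10
g(k):  0  0  0  0  0  0  1  1  1  1  1
So g(10) = 1.

1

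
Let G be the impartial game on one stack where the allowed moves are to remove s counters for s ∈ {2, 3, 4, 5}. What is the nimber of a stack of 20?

3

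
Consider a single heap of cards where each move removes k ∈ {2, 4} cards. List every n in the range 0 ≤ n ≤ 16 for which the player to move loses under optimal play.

0, 1, 6, 7, 12, 13

Grundy values for subtraction set {2, 4}:
k:     0  1  2  3  4  5  6  7  8  9 10 11 12 13 14 15 16
g(k):  0  0  1  1  2  2  0  0  1  1  2  2  0  0  1  1  2
The P-positions (g = 0) in 0..16 are 0, 1, 6, 7, 12, 13.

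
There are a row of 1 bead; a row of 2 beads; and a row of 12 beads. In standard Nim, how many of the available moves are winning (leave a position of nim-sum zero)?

1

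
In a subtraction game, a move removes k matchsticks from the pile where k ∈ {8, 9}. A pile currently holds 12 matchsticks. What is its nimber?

1

Compute g(0), g(1), … for moves {8, 9}:
k:     0  1  2  3  4  5  6  7  8  9 10 11 12
g(k):  0  0  0  0  0  0  0  0  1  1  1  1  1
So g(12) = 1.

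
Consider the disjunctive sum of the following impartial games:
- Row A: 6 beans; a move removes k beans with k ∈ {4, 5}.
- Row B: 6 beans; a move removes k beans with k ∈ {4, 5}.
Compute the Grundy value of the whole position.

0

For row A, compute g(0), g(1), … with moves {4, 5}:
g(0) = mex{} = 0
g(1) = mex{} = 0
g(2) = mex{} = 0
g(3) = mex{} = 0
g(4) = mex{0} = 1
g(5) = mex{0} = 1
g(6) = mex{0} = 1
So g(6) = 1.
Build the Grundy sequence for row B with g(k) = mex{g(k−s) : s ∈ {4, 5}, s ≤ k}:
g(0) = mex{} = 0
g(1) = mex{} = 0
g(2) = mex{} = 0
g(3) = mex{} = 0
g(4) = mex{0} = 1
g(5) = mex{0} = 1
g(6) = mex{0} = 1
So g(6) = 1.
The value of a disjunctive sum is the nim-sum of the parts.
Combined value = 1 ⊕ 1 = 0.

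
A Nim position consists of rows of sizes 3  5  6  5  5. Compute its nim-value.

0

Compute the nim-sum pairwise:
3 XOR 5 = 6
6 XOR 6 = 0
0 XOR 5 = 5
5 XOR 5 = 0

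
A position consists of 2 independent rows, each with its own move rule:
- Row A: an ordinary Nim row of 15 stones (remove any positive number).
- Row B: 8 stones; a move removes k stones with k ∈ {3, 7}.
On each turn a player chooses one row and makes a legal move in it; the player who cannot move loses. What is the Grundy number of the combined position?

Row A is a plain Nim row of size 15, so its Grundy value is 15.
Build the Grundy sequence for row B with g(k) = mex{g(k−s) : s ∈ {3, 7}, s ≤ k}:
g(0) = mex{} = 0
g(1) = mex{} = 0
g(2) = mex{} = 0
g(3) = mex{0} = 1
g(4) = mex{0} = 1
g(5) = mex{0} = 1
g(6) = mex{1} = 0
g(7) = mex{0,1} = 2
g(8) = mex{0,1} = 2
So g(8) = 2.
By the Sprague-Grundy theorem, the Grundy value of a sum of independent games is the XOR of the component values.
Combined value = 15 ⊕ 2 = 13.

13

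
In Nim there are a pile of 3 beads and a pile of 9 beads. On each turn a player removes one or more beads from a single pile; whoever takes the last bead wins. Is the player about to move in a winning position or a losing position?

Nim-sum: 3 ^ 9 = 10.
The nim-sum is 10 ≠ 0, so this is an N-position: the player to move can win.

Winning position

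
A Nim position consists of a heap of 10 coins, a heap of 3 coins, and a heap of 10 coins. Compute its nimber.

Nim-sum: 10 ⊕ 3 ⊕ 10 = 3.

3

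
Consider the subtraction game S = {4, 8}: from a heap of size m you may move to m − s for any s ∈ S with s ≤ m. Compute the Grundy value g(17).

Compute g(0), g(1), … for moves {4, 8}:
k:     0  1  2  3  4  5  6  7  8  9 10 11 12 13 14 15 16 17
g(k):  0  0  0  0  1  1  1  1  2  2  2  2  0  0  0  0  1  1
So g(17) = 1.

1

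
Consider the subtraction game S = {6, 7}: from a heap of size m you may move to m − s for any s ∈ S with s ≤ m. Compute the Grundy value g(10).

Compute g(0), g(1), … for moves {6, 7}:
k:     0  1  2  3  4  5  6  7  8  9 10
g(k):  0  0  0  0  0  0  1  1  1  1  1
So g(10) = 1.

1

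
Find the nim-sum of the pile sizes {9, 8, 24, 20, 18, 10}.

21

Compute the nim-sum pairwise:
9 ⊕ 8 = 1
1 ⊕ 24 = 25
25 ⊕ 20 = 13
13 ⊕ 18 = 31
31 ⊕ 10 = 21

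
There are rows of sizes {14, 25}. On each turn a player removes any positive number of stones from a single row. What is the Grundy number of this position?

In binary:
  01110  (14)
  11001  (25)
  -----
  10111  (23)

23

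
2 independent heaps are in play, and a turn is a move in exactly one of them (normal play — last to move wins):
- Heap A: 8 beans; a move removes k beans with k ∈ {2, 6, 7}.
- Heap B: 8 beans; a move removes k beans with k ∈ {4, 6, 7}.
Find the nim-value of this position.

0

Build the Grundy sequence for heap A with g(k) = mex{g(k−s) : s ∈ {2, 6, 7}, s ≤ k}:
k:     0  1  2  3  4  5  6  7  8
g(k):  0  0  1  1  0  0  1  1  2
So g(8) = 2.
Grundy values for heap B (subtraction set {4, 6, 7}):
g(0) = mex{} = 0
g(1) = mex{} = 0
g(2) = mex{} = 0
g(3) = mex{} = 0
g(4) = mex{0} = 1
g(5) = mex{0} = 1
g(6) = mex{0} = 1
g(7) = mex{0} = 1
g(8) = mex{0,1} = 2
So g(8) = 2.
By the Sprague-Grundy theorem, the Grundy value of a sum of independent games is the XOR of the component values.
Combined value = 2 ⊕ 2 = 0.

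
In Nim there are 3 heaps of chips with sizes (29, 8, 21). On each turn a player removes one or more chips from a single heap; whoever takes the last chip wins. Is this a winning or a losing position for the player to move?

Losing position

Compute the nim-sum pairwise:
29 ⊕ 8 = 21
21 ⊕ 21 = 0
The nim-sum is 0, so this is a P-position: the player to move is in a losing position under optimal play.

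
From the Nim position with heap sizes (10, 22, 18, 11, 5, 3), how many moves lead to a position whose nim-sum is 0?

5

Compute the nim-sum pairwise:
10 ^ 22 = 28
28 ^ 18 = 14
14 ^ 11 = 5
5 ^ 5 = 0
0 ^ 3 = 3
The overall nim-sum is X = 3. A heap of size p has a winning move iff p XOR X < p (reduce it to p XOR X).
  10: 10 XOR 3 = 9 < 10 — winning move (to 9).
  22: 22 XOR 3 = 21 < 22 — winning move (to 21).
  18: 18 XOR 3 = 17 < 18 — winning move (to 17).
  11: 11 XOR 3 = 8 < 11 — winning move (to 8).
  5: 5 XOR 3 = 6 ≥ 5 — no move.
  3: 3 XOR 3 = 0 < 3 — winning move (to 0).
That gives 5 winning moves.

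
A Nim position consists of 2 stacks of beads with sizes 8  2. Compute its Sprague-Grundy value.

Nim-sum: 8 ^ 2 = 10.

10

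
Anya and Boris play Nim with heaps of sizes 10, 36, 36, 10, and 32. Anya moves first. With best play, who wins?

Anya wins

Compute the nim-sum pairwise:
10 ⊕ 36 = 46
46 ⊕ 36 = 10
10 ⊕ 10 = 0
0 ⊕ 32 = 32
The nim-sum is 32 ≠ 0, so this is an N-position: the player to move can win; Anya has a winning move.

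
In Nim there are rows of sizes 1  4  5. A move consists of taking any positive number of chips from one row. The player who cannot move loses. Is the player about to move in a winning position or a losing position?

Losing position

Compute the nim-sum pairwise:
1 ^ 4 = 5
5 ^ 5 = 0
The nim-sum is 0, so this is a P-position: the player to move is in a losing position under optimal play.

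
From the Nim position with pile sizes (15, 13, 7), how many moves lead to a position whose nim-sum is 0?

3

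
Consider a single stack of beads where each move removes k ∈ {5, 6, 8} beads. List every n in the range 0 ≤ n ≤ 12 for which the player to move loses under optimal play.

0, 1, 2, 3, 4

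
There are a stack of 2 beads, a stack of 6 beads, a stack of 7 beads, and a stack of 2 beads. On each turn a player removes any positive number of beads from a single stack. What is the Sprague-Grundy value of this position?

1

Compute the nim-sum pairwise:
2 XOR 6 = 4
4 XOR 7 = 3
3 XOR 2 = 1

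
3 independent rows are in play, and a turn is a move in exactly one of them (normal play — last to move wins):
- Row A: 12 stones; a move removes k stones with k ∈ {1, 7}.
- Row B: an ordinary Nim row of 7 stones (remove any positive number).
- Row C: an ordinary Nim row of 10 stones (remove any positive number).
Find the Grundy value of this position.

Grundy values for row A (subtraction set {1, 7}):
g(0) = mex{} = 0
g(1) = mex{0} = 1
g(2) = mex{1} = 0
g(3) = mex{0} = 1
g(4) = mex{1} = 0
g(5) = mex{0} = 1
g(6) = mex{1} = 0
g(7) = mex{0} = 1
g(8) = mex{1} = 0
g(9) = mex{0} = 1
g(10) = mex{1} = 0
g(11) = mex{0} = 1
g(12) = mex{1} = 0
So g(12) = 0.
Row B is a plain Nim row of size 7, so its Grundy value is 7.
Row C is a plain Nim row of size 10, so its Grundy value is 10.
The value of a disjunctive sum is the nim-sum of the parts.
Combined value = 0 XOR 7 XOR 10 = 13.

13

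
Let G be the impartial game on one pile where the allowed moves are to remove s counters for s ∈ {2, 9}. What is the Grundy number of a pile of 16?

0

Build the Grundy sequence with g(k) = mex{g(k−s) : s ∈ {2, 9}, s ≤ k}:
k:     0  1  2  3  4  5  6  7  8  9 10 11 12 13 14 15 16
g(k):  0  0  1  1  0  0  1  1  0  2  1  0  0  1  1  0  0
So g(16) = 0.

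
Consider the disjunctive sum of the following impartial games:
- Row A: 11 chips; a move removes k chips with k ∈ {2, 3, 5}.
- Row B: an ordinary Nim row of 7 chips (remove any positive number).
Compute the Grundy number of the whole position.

Build the Grundy sequence for row A with g(k) = mex{g(k−s) : s ∈ {2, 3, 5}, s ≤ k}:
g(0) = mex{} = 0
g(1) = mex{} = 0
g(2) = mex{0} = 1
g(3) = mex{0} = 1
g(4) = mex{0,1} = 2
g(5) = mex{0,1} = 2
g(6) = mex{0,1,2} = 3
g(7) = mex{1,2} = 0
g(8) = mex{1,2,3} = 0
g(9) = mex{0,2,3} = 1
g(10) = mex{0,2} = 1
g(11) = mex{0,1,3} = 2
So g(11) = 2.
Row B is a plain Nim row of size 7, so its Grundy value is 7.
The value of a disjunctive sum is the nim-sum of the parts.
Combined value = 2 ⊕ 7 = 5.

5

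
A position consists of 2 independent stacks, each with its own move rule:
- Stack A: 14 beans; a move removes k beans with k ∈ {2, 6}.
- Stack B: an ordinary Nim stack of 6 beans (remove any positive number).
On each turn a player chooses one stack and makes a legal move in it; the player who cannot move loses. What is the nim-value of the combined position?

For stack A, compute g(0), g(1), … with moves {2, 6}:
g(0) = mex{} = 0
g(1) = mex{} = 0
g(2) = mex{0} = 1
g(3) = mex{0} = 1
g(4) = mex{1} = 0
g(5) = mex{1} = 0
g(6) = mex{0} = 1
g(7) = mex{0} = 1
g(8) = mex{1} = 0
g(9) = mex{1} = 0
g(10) = mex{0} = 1
g(11) = mex{0} = 1
g(12) = mex{1} = 0
g(13) = mex{1} = 0
g(14) = mex{0} = 1
So g(14) = 1.
Stack B is a plain Nim stack of size 6, so its Grundy value is 6.
By the Sprague-Grundy theorem, the Grundy value of a sum of independent games is the XOR of the component values.
Combined value = 1 XOR 6 = 7.

7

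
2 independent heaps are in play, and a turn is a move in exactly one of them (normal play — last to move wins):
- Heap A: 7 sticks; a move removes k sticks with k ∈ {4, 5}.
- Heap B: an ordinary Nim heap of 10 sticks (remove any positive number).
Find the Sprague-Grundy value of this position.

Grundy values for heap A (subtraction set {4, 5}):
k:     0  1  2  3  4  5  6  7
g(k):  0  0  0  0  1  1  1  1
So g(7) = 1.
Heap B is a plain Nim heap of size 10, so its Grundy value is 10.
The value of a disjunctive sum is the nim-sum of the parts.
Combined value = 1 XOR 10 = 11.

11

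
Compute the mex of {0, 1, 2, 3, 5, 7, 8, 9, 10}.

The values 0, 1, 2, 3 are all present; 4 is the first non-negative integer missing from the set.

4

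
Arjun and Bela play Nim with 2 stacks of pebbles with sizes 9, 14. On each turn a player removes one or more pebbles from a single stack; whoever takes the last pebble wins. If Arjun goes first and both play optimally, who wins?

Nim-sum: 9 XOR 14 = 7.
The nim-sum is 7 ≠ 0, so this is an N-position: the player to move can win; Arjun has a winning move.

Arjun wins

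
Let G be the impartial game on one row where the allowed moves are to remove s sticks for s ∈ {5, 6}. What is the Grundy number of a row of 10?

Grundy values for subtraction set {5, 6}:
g(0) = mex{} = 0
g(1) = mex{} = 0
g(2) = mex{} = 0
g(3) = mex{} = 0
g(4) = mex{} = 0
g(5) = mex{0} = 1
g(6) = mex{0} = 1
g(7) = mex{0} = 1
g(8) = mex{0} = 1
g(9) = mex{0} = 1
g(10) = mex{0,1} = 2
So g(10) = 2.

2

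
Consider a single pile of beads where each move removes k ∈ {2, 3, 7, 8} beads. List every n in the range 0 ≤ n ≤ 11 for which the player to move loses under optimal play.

0, 1, 5, 6, 10, 11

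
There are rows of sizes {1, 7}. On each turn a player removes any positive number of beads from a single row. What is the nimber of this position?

Compute the nim-sum pairwise:
1 ⊕ 7 = 6

6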